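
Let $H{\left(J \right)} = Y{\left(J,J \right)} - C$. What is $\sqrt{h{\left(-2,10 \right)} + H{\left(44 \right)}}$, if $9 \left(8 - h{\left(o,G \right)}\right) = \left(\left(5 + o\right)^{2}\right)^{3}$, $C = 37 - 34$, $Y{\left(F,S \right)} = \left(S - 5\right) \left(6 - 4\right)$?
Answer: $\sqrt{2} \approx 1.4142$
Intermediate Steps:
$Y{\left(F,S \right)} = -10 + 2 S$ ($Y{\left(F,S \right)} = \left(-5 + S\right) 2 = -10 + 2 S$)
$C = 3$
$H{\left(J \right)} = -13 + 2 J$ ($H{\left(J \right)} = \left(-10 + 2 J\right) - 3 = -13 + 2 J$)
$h{\left(o,G \right)} = 8 - \frac{\left(5 + o\right)^{6}}{9}$ ($h{\left(o,G \right)} = 8 - \frac{\left(\left(5 + o\right)^{2}\right)^{3}}{9} = 8 - \frac{\left(5 + o\right)^{6}}{9}$)
$\sqrt{h{\left(-2,10 \right)} + H{\left(44 \right)}} = \sqrt{\left(8 - \frac{\left(5 - 2\right)^{6}}{9}\right) + \left(-13 + 2 \cdot 44\right)} = \sqrt{\left(8 - \frac{3^{6}}{9}\right) + \left(-13 + 88\right)} = \sqrt{\left(8 - 81\right) + 75} = \sqrt{-73 + 75} = \sqrt{2}$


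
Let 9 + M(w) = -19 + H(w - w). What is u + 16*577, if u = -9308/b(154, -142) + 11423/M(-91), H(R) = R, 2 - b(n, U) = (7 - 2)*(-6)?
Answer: 477857/56 ≈ 8533.2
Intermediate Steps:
b(n, U) = 32 (b(n, U) = 2 - (7 - 2)*(-6) = 2 - 5*(-6) = 2 - 1*(-30) = 2 + 30 = 32)
M(w) = -28 (M(w) = -9 + (-19 + (w - w)) = -9 + (-19 + 0) = -9 - 19 = -28)
u = -39135/56 (u = -9308/32 + 11423/(-28) = -9308*1/32 + 11423*(-1/28) = -2327/8 - 11423/28 = -39135/56 ≈ -698.84)
u + 16*577 = -39135/56 + 16*577 = -39135/56 + 9232 = 477857/56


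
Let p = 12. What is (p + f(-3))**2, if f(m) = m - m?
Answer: 144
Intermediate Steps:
f(m) = 0
(p + f(-3))**2 = (12 + 0)**2 = 12**2 = 144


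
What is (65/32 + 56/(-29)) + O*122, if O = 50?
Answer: 5660893/928 ≈ 6100.1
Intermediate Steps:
(65/32 + 56/(-29)) + O*122 = (65/32 + 56/(-29)) + 50*122 = (65*(1/32) + 56*(-1/29)) + 6100 = (65/32 - 56/29) + 6100 = 93/928 + 6100 = 5660893/928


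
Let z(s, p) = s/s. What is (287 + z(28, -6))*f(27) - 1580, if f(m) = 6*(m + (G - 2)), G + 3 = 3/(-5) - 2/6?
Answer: 174116/5 ≈ 34823.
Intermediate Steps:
z(s, p) = 1
G = -59/15 (G = -3 + (3/(-5) - 2/6) = -3 + (3*(-1/5) - 2*1/6) = -3 + (-3/5 - 1/3) = -3 - 14/15 = -59/15 ≈ -3.9333)
f(m) = -178/5 + 6*m (f(m) = 6*(m + (-59/15 - 2)) = 6*(m - 89/15) = 6*(-89/15 + m) = -178/5 + 6*m)
(287 + z(28, -6))*f(27) - 1580 = (287 + 1)*(-178/5 + 6*27) - 1580 = 288*(-178/5 + 162) - 1580 = 288*(632/5) - 1580 = 182016/5 - 1580 = 174116/5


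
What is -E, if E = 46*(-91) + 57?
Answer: 4129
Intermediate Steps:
E = -4129 (E = -4186 + 57 = -4129)
-E = -1*(-4129) = 4129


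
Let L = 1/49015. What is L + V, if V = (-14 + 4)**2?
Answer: 4901501/49015 ≈ 100.00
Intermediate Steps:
V = 100 (V = (-10)**2 = 100)
L = 1/49015 ≈ 2.0402e-5
L + V = 1/49015 + 100 = 4901501/49015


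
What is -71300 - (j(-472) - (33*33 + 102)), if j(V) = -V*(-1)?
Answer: -69637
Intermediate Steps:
j(V) = V
-71300 - (j(-472) - (33*33 + 102)) = -71300 - (-472 - (33*33 + 102)) = -71300 - (-472 - (1089 + 102)) = -71300 - (-472 - 1*1191) = -71300 - (-472 - 1191) = -71300 - 1*(-1663) = -71300 + 1663 = -69637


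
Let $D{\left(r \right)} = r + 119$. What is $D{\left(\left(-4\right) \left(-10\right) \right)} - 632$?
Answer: $-473$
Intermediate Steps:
$D{\left(r \right)} = 119 + r$
$D{\left(\left(-4\right) \left(-10\right) \right)} - 632 = \left(119 - -40\right) - 632 = \left(119 + 40\right) - 632 = 159 - 632 = -473$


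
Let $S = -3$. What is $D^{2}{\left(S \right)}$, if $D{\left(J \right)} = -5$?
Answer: $25$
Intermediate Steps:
$D^{2}{\left(S \right)} = \left(-5\right)^{2} = 25$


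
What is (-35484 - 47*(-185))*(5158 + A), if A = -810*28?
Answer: 469396858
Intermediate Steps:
A = -22680
(-35484 - 47*(-185))*(5158 + A) = (-35484 - 47*(-185))*(5158 - 22680) = (-35484 + 8695)*(-17522) = -26789*(-17522) = 469396858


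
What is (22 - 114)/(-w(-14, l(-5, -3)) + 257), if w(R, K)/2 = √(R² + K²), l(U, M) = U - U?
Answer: -92/229 ≈ -0.40175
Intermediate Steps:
l(U, M) = 0
w(R, K) = 2*√(K² + R²) (w(R, K) = 2*√(R² + K²) = 2*√(K² + R²))
(22 - 114)/(-w(-14, l(-5, -3)) + 257) = (22 - 114)/(-2*√(0² + (-14)²) + 257) = -92/(-2*√(0 + 196) + 257) = -92/(-2*√196 + 257) = -92/(-2*14 + 257) = -92/(-1*28 + 257) = -92/(-28 + 257) = -92/229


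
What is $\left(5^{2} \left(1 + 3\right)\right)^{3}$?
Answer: $1000000$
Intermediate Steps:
$\left(5^{2} \left(1 + 3\right)\right)^{3} = \left(25 \cdot 4\right)^{3} = 100^{3} = 1000000$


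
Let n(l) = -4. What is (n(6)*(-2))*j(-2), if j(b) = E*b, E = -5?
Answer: 80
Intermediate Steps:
j(b) = -5*b
(n(6)*(-2))*j(-2) = (-4*(-2))*(-5*(-2)) = 8*10 = 80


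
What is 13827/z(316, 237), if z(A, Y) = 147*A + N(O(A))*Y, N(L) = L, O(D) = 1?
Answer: 4609/15563 ≈ 0.29615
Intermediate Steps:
z(A, Y) = Y + 147*A (z(A, Y) = 147*A + 1*Y = 147*A + Y = Y + 147*A)
13827/z(316, 237) = 13827/(237 + 147*316) = 13827/(237 + 46452) = 13827/46689 = 13827*(1/46689) = 4609/15563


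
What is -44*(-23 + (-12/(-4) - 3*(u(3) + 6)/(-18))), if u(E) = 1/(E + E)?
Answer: 7513/9 ≈ 834.78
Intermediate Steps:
u(E) = 1/(2*E)
-44*(-23 + (-12/(-4) - 3*(u(3) + 6)/(-18))) = -44*(-23 + (-12/(-4) - 3*((½)/3 + 6)/(-18))) = -44*(-23 + (-12*(-¼) - 3*((½)*(⅓) + 6)*(-1/18))) = -44*(-23 + (3 - 3*(⅙ + 6)*(-1/18))) = -44*(-23 + (3 - 3*37/6*(-1/18))) = -44*(-23 + (3 - 37/2*(-1/18))) = -44*(-23 + (3 + 37/36)) = -44*(-23 + 145/36) = -44*(-683/36) = 7513/9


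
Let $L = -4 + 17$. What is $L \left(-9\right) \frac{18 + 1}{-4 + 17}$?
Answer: $-171$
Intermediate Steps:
$L = 13$
$L \left(-9\right) \frac{18 + 1}{-4 + 17} = 13 \left(-9\right) \frac{18 + 1}{-4 + 17} = - 117 \cdot \frac{19}{13} = - 117 \cdot 19 \cdot \frac{1}{13} = \left(-117\right) \frac{19}{13} = -171$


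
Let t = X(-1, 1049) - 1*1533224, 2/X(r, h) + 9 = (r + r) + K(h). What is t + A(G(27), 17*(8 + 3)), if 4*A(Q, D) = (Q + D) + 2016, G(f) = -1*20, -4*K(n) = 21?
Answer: -398496377/260 ≈ -1.5327e+6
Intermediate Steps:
K(n) = -21/4 (K(n) = -¼*21 = -21/4)
G(f) = -20
X(r, h) = 2/(-57/4 + 2*r) (X(r, h) = 2/(-9 + ((r + r) - 21/4)) = 2/(-9 + (2*r - 21/4)) = 2/(-9 + (-21/4 + 2*r)) = 2/(-57/4 + 2*r))
A(Q, D) = 504 + D/4 + Q/4 (A(Q, D) = ((Q + D) + 2016)/4 = ((D + Q) + 2016)/4 = (2016 + D + Q)/4 = 504 + D/4 + Q/4)
t = -99659568/65 (t = 8/(-57 + 8*(-1)) - 1*1533224 = 8/(-57 - 8) - 1533224 = 8/(-65) - 1533224 = 8*(-1/65) - 1533224 = -8/65 - 1533224 = -99659568/65 ≈ -1.5332e+6)
t + A(G(27), 17*(8 + 3)) = -99659568/65 + (504 + (17*(8 + 3))/4 + (¼)*(-20)) = -99659568/65 + (504 + (17*11)/4 - 5) = -99659568/65 + (504 + (¼)*187 - 5) = -99659568/65 + (504 + 187/4 - 5) = -99659568/65 + 2183/4 = -398496377/260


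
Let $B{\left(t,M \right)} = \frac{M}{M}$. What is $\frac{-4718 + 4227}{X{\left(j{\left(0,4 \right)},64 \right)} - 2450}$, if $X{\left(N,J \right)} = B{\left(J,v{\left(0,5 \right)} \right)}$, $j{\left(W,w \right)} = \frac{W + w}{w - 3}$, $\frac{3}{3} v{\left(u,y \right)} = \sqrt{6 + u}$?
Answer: $\frac{491}{2449} \approx 0.20049$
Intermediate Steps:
$v{\left(u,y \right)} = \sqrt{6 + u}$
$j{\left(W,w \right)} = \frac{W + w}{-3 + w}$
$B{\left(t,M \right)} = 1$
$X{\left(N,J \right)} = 1$
$\frac{-4718 + 4227}{X{\left(j{\left(0,4 \right)},64 \right)} - 2450} = \frac{-4718 + 4227}{1 - 2450} = - \frac{491}{-2449} = \left(-491\right) \left(- \frac{1}{2449}\right) = \frac{491}{2449}$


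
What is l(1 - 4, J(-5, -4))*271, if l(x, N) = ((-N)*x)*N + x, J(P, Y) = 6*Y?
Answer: 467475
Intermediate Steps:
l(x, N) = x - x*N² (l(x, N) = (-N*x)*N + x = -x*N² + x = x - x*N²)
l(1 - 4, J(-5, -4))*271 = ((1 - 4)*(1 - (6*(-4))²))*271 = -3*(1 - 1*(-24)²)*271 = -3*(1 - 1*576)*271 = -3*(1 - 576)*271 = -3*(-575)*271 = 1725*271 = 467475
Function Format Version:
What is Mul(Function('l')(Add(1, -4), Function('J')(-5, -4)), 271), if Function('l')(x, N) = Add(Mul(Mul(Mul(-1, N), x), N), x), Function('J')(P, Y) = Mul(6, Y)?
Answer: 467475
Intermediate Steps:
Function('l')(x, N) = Add(x, Mul(-1, x, Pow(N, 2))) (Function('l')(x, N) = Add(Mul(Mul(-1, N, x), N), x) = Add(Mul(-1, x, Pow(N, 2)), x) = Add(x, Mul(-1, x, Pow(N, 2))))
Mul(Function('l')(Add(1, -4), Function('J')(-5, -4)), 271) = Mul(Mul(Add(1, -4), Add(1, Mul(-1, Pow(Mul(6, -4), 2)))), 271) = Mul(Mul(-3, Add(1, Mul(-1, Pow(-24, 2)))), 271) = Mul(Mul(-3, Add(1, Mul(-1, 576))), 271) = Mul(Mul(-3, Add(1, -576)), 271) = Mul(Mul(-3, -575), 271) = Mul(1725, 271) = 467475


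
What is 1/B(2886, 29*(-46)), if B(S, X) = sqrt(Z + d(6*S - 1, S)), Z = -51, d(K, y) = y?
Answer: sqrt(35)/315 ≈ 0.018781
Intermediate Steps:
B(S, X) = sqrt(-51 + S)
1/B(2886, 29*(-46)) = 1/(sqrt(-51 + 2886)) = 1/(sqrt(2835)) = 1/(9*sqrt(35)) = sqrt(35)/315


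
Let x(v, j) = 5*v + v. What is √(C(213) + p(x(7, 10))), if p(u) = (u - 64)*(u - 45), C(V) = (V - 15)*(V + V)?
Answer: √84414 ≈ 290.54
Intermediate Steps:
x(v, j) = 6*v
C(V) = 2*V*(-15 + V) (C(V) = (-15 + V)*(2*V) = 2*V*(-15 + V))
p(u) = (-64 + u)*(-45 + u)
√(C(213) + p(x(7, 10))) = √(2*213*(-15 + 213) + (2880 + (6*7)² - 654*7)) = √(2*213*198 + (2880 + 42² - 109*42)) = √(84348 + (2880 + 1764 - 4578)) = √(84348 + 66) = √84414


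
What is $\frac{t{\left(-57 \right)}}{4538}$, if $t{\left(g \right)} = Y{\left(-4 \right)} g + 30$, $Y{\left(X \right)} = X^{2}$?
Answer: $- \frac{441}{2269} \approx -0.19436$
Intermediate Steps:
$t{\left(g \right)} = 30 + 16 g$ ($t{\left(g \right)} = \left(-4\right)^{2} g + 30 = 16 g + 30 = 30 + 16 g$)
$\frac{t{\left(-57 \right)}}{4538} = \frac{30 + 16 \left(-57\right)}{4538} = \left(30 - 912\right) \frac{1}{4538} = \left(-882\right) \frac{1}{4538} = - \frac{441}{2269}$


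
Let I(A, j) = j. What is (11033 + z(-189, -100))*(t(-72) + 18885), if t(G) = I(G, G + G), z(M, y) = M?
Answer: 203227404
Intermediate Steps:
t(G) = 2*G (t(G) = G + G = 2*G)
(11033 + z(-189, -100))*(t(-72) + 18885) = (11033 - 189)*(2*(-72) + 18885) = 10844*(-144 + 18885) = 10844*18741 = 203227404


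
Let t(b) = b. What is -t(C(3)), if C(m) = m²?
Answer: -9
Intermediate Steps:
-t(C(3)) = -1*3² = -1*9 = -9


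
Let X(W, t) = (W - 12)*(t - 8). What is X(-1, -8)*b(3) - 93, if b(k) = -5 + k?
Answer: -509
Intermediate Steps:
X(W, t) = (-12 + W)*(-8 + t)
X(-1, -8)*b(3) - 93 = (96 - 12*(-8) - 8*(-1) - 1*(-8))*(-5 + 3) - 93 = (96 + 96 + 8 + 8)*(-2) - 93 = 208*(-2) - 93 = -416 - 93 = -509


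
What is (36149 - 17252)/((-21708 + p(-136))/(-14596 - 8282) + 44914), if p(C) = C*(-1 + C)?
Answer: 216162783/513772784 ≈ 0.42074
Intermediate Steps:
(36149 - 17252)/((-21708 + p(-136))/(-14596 - 8282) + 44914) = (36149 - 17252)/((-21708 - 136*(-1 - 136))/(-14596 - 8282) + 44914) = 18897/((-21708 - 136*(-137))/(-22878) + 44914) = 18897/((-21708 + 18632)*(-1/22878) + 44914) = 18897/(-3076*(-1/22878) + 44914) = 18897/(1538/11439 + 44914) = 18897/(513772784/11439) = 18897*(11439/513772784) = 216162783/513772784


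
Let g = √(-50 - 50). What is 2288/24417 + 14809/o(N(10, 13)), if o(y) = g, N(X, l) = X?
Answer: 2288/24417 - 14809*I/10 ≈ 0.093705 - 1480.9*I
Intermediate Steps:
g = 10*I (g = √(-100) = 10*I ≈ 10.0*I)
o(y) = 10*I
2288/24417 + 14809/o(N(10, 13)) = 2288/24417 + 14809/((10*I)) = 2288*(1/24417) + 14809*(-I/10) = 2288/24417 - 14809*I/10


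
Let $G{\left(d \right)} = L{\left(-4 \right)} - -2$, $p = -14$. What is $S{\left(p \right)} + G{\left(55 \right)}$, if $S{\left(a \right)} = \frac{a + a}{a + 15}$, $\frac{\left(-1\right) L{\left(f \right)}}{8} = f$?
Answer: $6$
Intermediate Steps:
$L{\left(f \right)} = - 8 f$
$S{\left(a \right)} = \frac{2 a}{15 + a}$
$G{\left(d \right)} = 34$ ($G{\left(d \right)} = \left(-8\right) \left(-4\right) - -2 = 32 + 2 = 34$)
$S{\left(p \right)} + G{\left(55 \right)} = 2 \left(-14\right) \frac{1}{15 - 14} + 34 = 2 \left(-14\right) 1^{-1} + 34 = 2 \left(-14\right) 1 + 34 = -28 + 34 = 6$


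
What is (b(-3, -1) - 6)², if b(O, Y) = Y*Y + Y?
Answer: 36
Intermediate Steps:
b(O, Y) = Y + Y² (b(O, Y) = Y² + Y = Y + Y²)
(b(-3, -1) - 6)² = (-(1 - 1) - 6)² = (-1*0 - 6)² = (0 - 6)² = (-6)² = 36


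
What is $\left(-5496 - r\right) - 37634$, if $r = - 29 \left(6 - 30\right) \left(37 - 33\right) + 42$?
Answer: $-45956$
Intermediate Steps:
$r = 2826$ ($r = - 29 \left(\left(-24\right) 4\right) + 42 = \left(-29\right) \left(-96\right) + 42 = 2784 + 42 = 2826$)
$\left(-5496 - r\right) - 37634 = \left(-5496 - 2826\right) - 37634 = -8322 - 37634 = -45956$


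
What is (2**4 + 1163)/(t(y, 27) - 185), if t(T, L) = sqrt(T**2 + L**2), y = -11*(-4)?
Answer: -14541/2104 - 393*sqrt(2665)/10520 ≈ -8.8396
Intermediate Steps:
y = 44
t(T, L) = sqrt(L**2 + T**2)
(2**4 + 1163)/(t(y, 27) - 185) = (2**4 + 1163)/(sqrt(27**2 + 44**2) - 185) = (16 + 1163)/(sqrt(729 + 1936) - 185) = 1179/(sqrt(2665) - 185) = 1179/(-185 + sqrt(2665))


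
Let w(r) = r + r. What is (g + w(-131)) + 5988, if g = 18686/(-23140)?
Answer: 66240477/11570 ≈ 5725.2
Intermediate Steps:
g = -9343/11570 (g = 18686*(-1/23140) = -9343/11570 ≈ -0.80752)
w(r) = 2*r
(g + w(-131)) + 5988 = (-9343/11570 + 2*(-131)) + 5988 = (-9343/11570 - 262) + 5988 = -3040683/11570 + 5988 = 66240477/11570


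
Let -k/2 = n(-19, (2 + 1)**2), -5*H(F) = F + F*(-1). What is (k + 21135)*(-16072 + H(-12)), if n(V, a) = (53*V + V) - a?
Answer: -372950760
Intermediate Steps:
H(F) = 0 (H(F) = -(F + F*(-1))/5 = -(F - F)/5 = -1/5*0 = 0)
n(V, a) = -a + 54*V (n(V, a) = 54*V - a = -a + 54*V)
k = 2070 (k = -2*(-(2 + 1)**2 + 54*(-19)) = -2*(-1*3**2 - 1026) = -2*(-1*9 - 1026) = -2*(-9 - 1026) = -2*(-1035) = 2070)
(k + 21135)*(-16072 + H(-12)) = (2070 + 21135)*(-16072 + 0) = 23205*(-16072) = -372950760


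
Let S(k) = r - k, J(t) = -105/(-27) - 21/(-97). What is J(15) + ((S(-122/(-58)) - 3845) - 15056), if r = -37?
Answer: -479402663/25317 ≈ -18936.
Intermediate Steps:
J(t) = 3584/873 (J(t) = -105*(-1/27) - 21*(-1/97) = 35/9 + 21/97 = 3584/873)
S(k) = -37 - k
J(15) + ((S(-122/(-58)) - 3845) - 15056) = 3584/873 + (((-37 - (-122)/(-58)) - 3845) - 15056) = 3584/873 + (((-37 - (-122)*(-1)/58) - 3845) - 15056) = 3584/873 + (((-37 - 1*61/29) - 3845) - 15056) = 3584/873 + (((-37 - 61/29) - 3845) - 15056) = 3584/873 + ((-1134/29 - 3845) - 15056) = 3584/873 + (-112639/29 - 15056) = 3584/873 - 549263/29 = -479402663/25317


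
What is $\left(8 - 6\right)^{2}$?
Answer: $4$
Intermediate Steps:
$\left(8 - 6\right)^{2} = 2^{2} = 4$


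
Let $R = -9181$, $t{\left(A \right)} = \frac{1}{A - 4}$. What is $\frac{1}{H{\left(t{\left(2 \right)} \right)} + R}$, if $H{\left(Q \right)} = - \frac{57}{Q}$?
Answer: $- \frac{1}{9067} \approx -0.00011029$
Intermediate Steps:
$t{\left(A \right)} = \frac{1}{-4 + A}$
$\frac{1}{H{\left(t{\left(2 \right)} \right)} + R} = \frac{1}{- \frac{57}{\frac{1}{-4 + 2}} - 9181} = \frac{1}{- \frac{57}{\frac{1}{-2}} - 9181} = \frac{1}{- \frac{57}{- \frac{1}{2}} - 9181} = \frac{1}{\left(-57\right) \left(-2\right) - 9181} = \frac{1}{114 - 9181} = \frac{1}{-9067} = - \frac{1}{9067}$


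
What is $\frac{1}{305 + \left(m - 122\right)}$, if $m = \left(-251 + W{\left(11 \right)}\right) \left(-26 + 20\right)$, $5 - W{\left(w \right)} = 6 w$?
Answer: $\frac{1}{2055} \approx 0.00048662$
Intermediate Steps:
$W{\left(w \right)} = 5 - 6 w$
$m = 1872$ ($m = \left(-251 + \left(5 - 66\right)\right) \left(-26 + 20\right) = \left(-251 + \left(5 - 66\right)\right) \left(-6\right) = \left(-251 - 61\right) \left(-6\right) = \left(-312\right) \left(-6\right) = 1872$)
$\frac{1}{305 + \left(m - 122\right)} = \frac{1}{305 + \left(1872 - 122\right)} = \frac{1}{305 + 1750} = \frac{1}{2055}$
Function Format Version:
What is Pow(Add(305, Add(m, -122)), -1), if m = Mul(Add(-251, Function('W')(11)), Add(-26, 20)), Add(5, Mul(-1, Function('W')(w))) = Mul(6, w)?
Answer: Rational(1, 2055) ≈ 0.00048662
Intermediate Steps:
Function('W')(w) = Add(5, Mul(-6, w)) (Function('W')(w) = Add(5, Mul(-1, Mul(6, w))) = Add(5, Mul(-6, w)))
m = 1872 (m = Mul(Add(-251, Add(5, Mul(-6, 11))), Add(-26, 20)) = Mul(Add(-251, Add(5, -66)), -6) = Mul(Add(-251, -61), -6) = Mul(-312, -6) = 1872)
Pow(Add(305, Add(m, -122)), -1) = Pow(Add(305, Add(1872, -122)), -1) = Pow(Add(305, 1750), -1) = Pow(2055, -1) = Rational(1, 2055)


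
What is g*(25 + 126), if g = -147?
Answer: -22197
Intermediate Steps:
g*(25 + 126) = -147*(25 + 126) = -147*151 = -22197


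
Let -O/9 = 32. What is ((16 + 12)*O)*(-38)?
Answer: 306432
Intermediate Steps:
O = -288 (O = -9*32 = -288)
((16 + 12)*O)*(-38) = ((16 + 12)*(-288))*(-38) = (28*(-288))*(-38) = -8064*(-38) = 306432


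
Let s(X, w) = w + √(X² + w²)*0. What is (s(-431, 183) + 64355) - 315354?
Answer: -250816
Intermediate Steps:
s(X, w) = w (s(X, w) = w + 0 = w)
(s(-431, 183) + 64355) - 315354 = (183 + 64355) - 315354 = 64538 - 315354 = -250816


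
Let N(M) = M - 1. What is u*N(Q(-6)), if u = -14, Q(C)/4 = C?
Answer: 350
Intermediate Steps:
Q(C) = 4*C
N(M) = -1 + M
u*N(Q(-6)) = -14*(-1 + 4*(-6)) = -14*(-1 - 24) = -14*(-25) = 350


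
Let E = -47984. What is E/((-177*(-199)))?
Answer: -47984/35223 ≈ -1.3623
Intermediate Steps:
E/((-177*(-199))) = -47984/((-177*(-199))) = -47984/35223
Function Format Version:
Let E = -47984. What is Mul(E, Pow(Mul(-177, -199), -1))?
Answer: Rational(-47984, 35223) ≈ -1.3623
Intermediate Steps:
Mul(E, Pow(Mul(-177, -199), -1)) = Mul(-47984, Pow(Mul(-177, -199), -1)) = Mul(-47984, Pow(35223, -1)) = Mul(-47984, Rational(1, 35223)) = Rational(-47984, 35223)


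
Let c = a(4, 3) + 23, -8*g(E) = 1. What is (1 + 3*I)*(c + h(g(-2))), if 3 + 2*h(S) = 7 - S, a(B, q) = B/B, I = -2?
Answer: -2085/16 ≈ -130.31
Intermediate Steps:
g(E) = -⅛ (g(E) = -⅛*1 = -⅛)
a(B, q) = 1
c = 24 (c = 1 + 23 = 24)
h(S) = 2 - S/2 (h(S) = -3/2 + (7 - S)/2 = -3/2 + (7/2 - S/2) = 2 - S/2)
(1 + 3*I)*(c + h(g(-2))) = (1 + 3*(-2))*(24 + (2 - ½*(-⅛))) = (1 - 6)*(24 + (2 + 1/16)) = -5*(24 + 33/16) = -5*417/16 = -2085/16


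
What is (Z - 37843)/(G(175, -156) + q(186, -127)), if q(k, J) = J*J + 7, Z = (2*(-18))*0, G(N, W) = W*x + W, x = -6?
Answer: -37843/16916 ≈ -2.2371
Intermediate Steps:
G(N, W) = -5*W (G(N, W) = W*(-6) + W = -6*W + W = -5*W)
Z = 0 (Z = -36*0 = 0)
q(k, J) = 7 + J² (q(k, J) = J² + 7 = 7 + J²)
(Z - 37843)/(G(175, -156) + q(186, -127)) = (0 - 37843)/(-5*(-156) + (7 + (-127)²)) = -37843/(780 + (7 + 16129)) = -37843/(780 + 16136) = -37843/16916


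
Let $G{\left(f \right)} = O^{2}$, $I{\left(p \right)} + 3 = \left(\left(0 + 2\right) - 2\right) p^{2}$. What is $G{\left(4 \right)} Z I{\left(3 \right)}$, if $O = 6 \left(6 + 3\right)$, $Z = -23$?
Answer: $201204$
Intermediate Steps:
$O = 54$ ($O = 6 \cdot 9 = 54$)
$I{\left(p \right)} = -3$ ($I{\left(p \right)} = -3 + \left(\left(0 + 2\right) - 2\right) p^{2} = -3 + \left(2 - 2\right) p^{2} = -3 + 0 p^{2} = -3 + 0 = -3$)
$G{\left(f \right)} = 2916$ ($G{\left(f \right)} = 54^{2} = 2916$)
$G{\left(4 \right)} Z I{\left(3 \right)} = 2916 \left(-23\right) \left(-3\right) = \left(-67068\right) \left(-3\right) = 201204$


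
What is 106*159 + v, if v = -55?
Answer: 16799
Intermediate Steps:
106*159 + v = 106*159 - 55 = 16854 - 55 = 16799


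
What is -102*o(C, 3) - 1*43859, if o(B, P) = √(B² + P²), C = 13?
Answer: -43859 - 102*√178 ≈ -45220.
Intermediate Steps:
-102*o(C, 3) - 1*43859 = -102*√(13² + 3²) - 1*43859 = -102*√(169 + 9) - 43859 = -102*√178 - 43859 = -43859 - 102*√178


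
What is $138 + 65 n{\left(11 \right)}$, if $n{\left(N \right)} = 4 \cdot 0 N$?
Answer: $138$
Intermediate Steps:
$n{\left(N \right)} = 0$ ($n{\left(N \right)} = 0 N = 0$)
$138 + 65 n{\left(11 \right)} = 138 + 65 \cdot 0 = 138 + 0 = 138$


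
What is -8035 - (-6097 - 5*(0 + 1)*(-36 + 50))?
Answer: -1868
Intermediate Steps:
-8035 - (-6097 - 5*(0 + 1)*(-36 + 50)) = -8035 - (-6097 - 5*1*14) = -8035 - (-6097 - 5*14) = -8035 - (-6097 - 1*70) = -8035 - (-6097 - 70) = -8035 - 1*(-6167) = -8035 + 6167 = -1868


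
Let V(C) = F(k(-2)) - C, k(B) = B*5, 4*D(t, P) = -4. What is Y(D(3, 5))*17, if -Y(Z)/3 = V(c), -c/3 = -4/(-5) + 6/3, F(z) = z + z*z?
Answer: -25092/5 ≈ -5018.4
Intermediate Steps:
D(t, P) = -1 (D(t, P) = (¼)*(-4) = -1)
k(B) = 5*B
F(z) = z + z²
c = -42/5 (c = -3*(-4/(-5) + 6/3) = -3*(-4*(-⅕) + 6*(⅓)) = -3*(⅘ + 2) = -3*14/5 = -42/5 ≈ -8.4000)
V(C) = 90 - C (V(C) = (5*(-2))*(1 + 5*(-2)) - C = -10*(1 - 10) - C = -10*(-9) - C = 90 - C)
Y(Z) = -1476/5 (Y(Z) = -3*(90 - 1*(-42/5)) = -3*(90 + 42/5) = -3*492/5 = -1476/5)
Y(D(3, 5))*17 = -1476/5*17 = -25092/5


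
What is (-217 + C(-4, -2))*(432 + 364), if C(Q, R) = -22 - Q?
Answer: -187060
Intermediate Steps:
(-217 + C(-4, -2))*(432 + 364) = (-217 + (-22 - 1*(-4)))*(432 + 364) = (-217 + (-22 + 4))*796 = (-217 - 18)*796 = -235*796 = -187060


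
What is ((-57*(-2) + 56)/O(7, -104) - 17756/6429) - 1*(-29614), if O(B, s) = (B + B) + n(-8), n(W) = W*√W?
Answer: 3744381145/126437 + 680*I*√2/177 ≈ 29615.0 + 5.4331*I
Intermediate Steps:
n(W) = W^(3/2)
O(B, s) = 2*B - 16*I*√2 (O(B, s) = (B + B) + (-8)^(3/2) = 2*B - 16*I*√2)
((-57*(-2) + 56)/O(7, -104) - 17756/6429) - 1*(-29614) = ((-57*(-2) + 56)/(2*7 - 16*I*√2) - 17756/6429) - 1*(-29614) = ((114 + 56)/(14 - 16*I*√2) - 17756*1/6429) + 29614 = (170/(14 - 16*I*√2) - 17756/6429) + 29614 = (-17756/6429 + 170/(14 - 16*I*√2)) + 29614 = 190370650/6429 + 170/(14 - 16*I*√2)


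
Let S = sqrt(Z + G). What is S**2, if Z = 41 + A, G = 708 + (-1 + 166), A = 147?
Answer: 1061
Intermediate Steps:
G = 873 (G = 708 + 165 = 873)
Z = 188 (Z = 41 + 147 = 188)
S = sqrt(1061) (S = sqrt(188 + 873) = sqrt(1061) ≈ 32.573)
S**2 = (sqrt(1061))**2 = 1061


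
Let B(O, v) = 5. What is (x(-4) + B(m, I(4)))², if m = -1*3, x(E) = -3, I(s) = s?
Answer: 4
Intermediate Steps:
m = -3
(x(-4) + B(m, I(4)))² = (-3 + 5)² = 2² = 4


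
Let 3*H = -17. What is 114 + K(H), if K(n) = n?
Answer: 325/3 ≈ 108.33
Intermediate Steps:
H = -17/3 (H = (⅓)*(-17) = -17/3 ≈ -5.6667)
114 + K(H) = 114 - 17/3 = 325/3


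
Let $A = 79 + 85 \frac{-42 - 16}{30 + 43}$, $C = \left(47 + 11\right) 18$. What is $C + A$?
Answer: $\frac{77049}{73} \approx 1055.5$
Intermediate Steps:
$C = 1044$ ($C = 58 \cdot 18 = 1044$)
$A = \frac{837}{73}$ ($A = 79 + 85 \left(- \frac{58}{73}\right) = 79 - \frac{4930}{73} = \frac{837}{73} \approx 11.466$)
$C + A = 1044 + \frac{837}{73} = \frac{77049}{73}$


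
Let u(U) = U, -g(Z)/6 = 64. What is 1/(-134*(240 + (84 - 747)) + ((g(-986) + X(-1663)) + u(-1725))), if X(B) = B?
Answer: 1/52910 ≈ 1.8900e-5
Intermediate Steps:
g(Z) = -384 (g(Z) = -6*64 = -384)
1/(-134*(240 + (84 - 747)) + ((g(-986) + X(-1663)) + u(-1725))) = 1/(-134*(240 + (84 - 747)) + ((-384 - 1663) - 1725)) = 1/(-134*(240 - 663) + (-2047 - 1725)) = 1/(-134*(-423) - 3772) = 1/(56682 - 3772) = 1/52910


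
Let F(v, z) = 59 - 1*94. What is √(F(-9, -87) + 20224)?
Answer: √20189 ≈ 142.09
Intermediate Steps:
F(v, z) = -35 (F(v, z) = 59 - 94 = -35)
√(F(-9, -87) + 20224) = √(-35 + 20224) = √20189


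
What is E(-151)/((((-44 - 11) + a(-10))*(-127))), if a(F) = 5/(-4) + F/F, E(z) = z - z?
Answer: 0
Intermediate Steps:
E(z) = 0
a(F) = -¼ (a(F) = 5*(-¼) + 1 = -5/4 + 1 = -¼)
E(-151)/((((-44 - 11) + a(-10))*(-127))) = 0/((((-44 - 11) - ¼)*(-127))) = 0/(((-55 - ¼)*(-127))) = 0/((-221/4*(-127))) = 0/(28067/4) = 0*(4/28067) = 0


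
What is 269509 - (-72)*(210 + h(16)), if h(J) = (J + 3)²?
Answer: 310621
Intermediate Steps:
h(J) = (3 + J)²
269509 - (-72)*(210 + h(16)) = 269509 - (-72)*(210 + (3 + 16)²) = 269509 - (-72)*(210 + 19²) = 269509 - (-72)*(210 + 361) = 269509 - (-72)*571 = 269509 - 1*(-41112) = 269509 + 41112 = 310621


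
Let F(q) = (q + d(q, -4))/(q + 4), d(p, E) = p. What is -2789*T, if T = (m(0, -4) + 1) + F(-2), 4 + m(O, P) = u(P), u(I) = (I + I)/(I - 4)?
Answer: 11156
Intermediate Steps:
F(q) = 2*q/(4 + q) (F(q) = (q + q)/(q + 4) = (2*q)/(4 + q) = 2*q/(4 + q))
u(I) = 2*I/(-4 + I) (u(I) = (2*I)/(-4 + I) = 2*I/(-4 + I))
m(O, P) = -4 + 2*P/(-4 + P)
T = -4 (T = (2*(8 - 1*(-4))/(-4 - 4) + 1) + 2*(-2)/(4 - 2) = (2*(8 + 4)/(-8) + 1) + 2*(-2)/2 = (2*(-1/8)*12 + 1) + 2*(-2)*(1/2) = (-3 + 1) - 2 = -2 - 2 = -4)
-2789*T = -2789*(-4) = 11156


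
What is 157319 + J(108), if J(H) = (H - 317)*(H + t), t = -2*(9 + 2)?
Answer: 139345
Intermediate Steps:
t = -22 (t = -2*11 = -22)
J(H) = (-317 + H)*(-22 + H) (J(H) = (H - 317)*(H - 22) = (-317 + H)*(-22 + H))
157319 + J(108) = 157319 + (6974 + 108² - 339*108) = 157319 + (6974 + 11664 - 36612) = 157319 - 17974 = 139345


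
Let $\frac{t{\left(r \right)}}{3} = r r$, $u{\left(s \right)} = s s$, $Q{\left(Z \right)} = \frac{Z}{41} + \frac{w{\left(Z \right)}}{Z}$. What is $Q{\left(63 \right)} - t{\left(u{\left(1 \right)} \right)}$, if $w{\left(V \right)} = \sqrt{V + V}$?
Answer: $- \frac{60}{41} + \frac{\sqrt{14}}{21} \approx -1.2852$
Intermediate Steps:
$w{\left(V \right)} = \sqrt{2} \sqrt{V}$ ($w{\left(V \right)} = \sqrt{2 V} = \sqrt{2} \sqrt{V}$)
$Q{\left(Z \right)} = \frac{Z}{41} + \frac{\sqrt{2}}{\sqrt{Z}}$ ($Q{\left(Z \right)} = \frac{Z}{41} + \frac{\sqrt{2} \sqrt{Z}}{Z} = Z \frac{1}{41} + \frac{\sqrt{2}}{\sqrt{Z}} = \frac{Z}{41} + \frac{\sqrt{2}}{\sqrt{Z}}$)
$u{\left(s \right)} = s^{2}$
$t{\left(r \right)} = 3 r^{2}$ ($t{\left(r \right)} = 3 r r = 3 r^{2}$)
$Q{\left(63 \right)} - t{\left(u{\left(1 \right)} \right)} = \left(\frac{1}{41} \cdot 63 + \frac{\sqrt{2}}{3 \sqrt{7}}\right) - 3 \left(1^{2}\right)^{2} = \left(\frac{63}{41} + \sqrt{2} \frac{\sqrt{7}}{21}\right) - 3 \cdot 1^{2} = \left(\frac{63}{41} + \frac{\sqrt{14}}{21}\right) - 3 \cdot 1 = \left(\frac{63}{41} + \frac{\sqrt{14}}{21}\right) - 3 = - \frac{60}{41} + \frac{\sqrt{14}}{21}$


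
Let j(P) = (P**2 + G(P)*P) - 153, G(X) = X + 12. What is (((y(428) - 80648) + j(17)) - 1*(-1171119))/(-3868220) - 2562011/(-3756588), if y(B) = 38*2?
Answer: 1452830880733/3632827208340 ≈ 0.39992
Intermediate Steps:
y(B) = 76
G(X) = 12 + X
j(P) = -153 + P**2 + P*(12 + P) (j(P) = (P**2 + (12 + P)*P) - 153 = (P**2 + P*(12 + P)) - 153 = -153 + P**2 + P*(12 + P))
(((y(428) - 80648) + j(17)) - 1*(-1171119))/(-3868220) - 2562011/(-3756588) = (((76 - 80648) + (-153 + 17**2 + 17*(12 + 17))) - 1*(-1171119))/(-3868220) - 2562011/(-3756588) = ((-80572 + (-153 + 289 + 17*29)) + 1171119)*(-1/3868220) - 2562011*(-1/3756588) = ((-80572 + (-153 + 289 + 493)) + 1171119)*(-1/3868220) + 2562011/3756588 = ((-80572 + 629) + 1171119)*(-1/3868220) + 2562011/3756588 = (-79943 + 1171119)*(-1/3868220) + 2562011/3756588 = 1091176*(-1/3868220) + 2562011/3756588 = -272794/967055 + 2562011/3756588 = 1452830880733/3632827208340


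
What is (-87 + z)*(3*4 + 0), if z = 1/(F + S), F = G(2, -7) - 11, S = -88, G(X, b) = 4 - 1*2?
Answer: -101280/97 ≈ -1044.1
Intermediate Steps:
G(X, b) = 2 (G(X, b) = 4 - 2 = 2)
F = -9 (F = 2 - 11 = -9)
z = -1/97 (z = 1/(-9 - 88) = 1/(-97) = -1/97 ≈ -0.010309)
(-87 + z)*(3*4 + 0) = (-87 - 1/97)*(3*4 + 0) = -8440*(12 + 0)/97 = -8440/97*12 = -101280/97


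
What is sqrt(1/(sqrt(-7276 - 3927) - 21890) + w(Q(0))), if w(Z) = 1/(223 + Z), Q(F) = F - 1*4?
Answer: sqrt(219)*sqrt((21671 - I*sqrt(11203))/(21890 - I*sqrt(11203)))/219 ≈ 0.067235 - 1.6426e-6*I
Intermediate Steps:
Q(F) = -4 + F (Q(F) = F - 4 = -4 + F)
sqrt(1/(sqrt(-7276 - 3927) - 21890) + w(Q(0))) = sqrt(1/(sqrt(-7276 - 3927) - 21890) + 1/(223 + (-4 + 0))) = sqrt(1/(sqrt(-11203) - 21890) + 1/(223 - 4)) = sqrt(1/(I*sqrt(11203) - 21890) + 1/219) = sqrt(1/(-21890 + I*sqrt(11203)) + 1/219) = sqrt(1/219 + 1/(-21890 + I*sqrt(11203)))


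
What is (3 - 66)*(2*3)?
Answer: -378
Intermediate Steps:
(3 - 66)*(2*3) = -63*6 = -378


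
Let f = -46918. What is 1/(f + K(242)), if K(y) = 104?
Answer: -1/46814 ≈ -2.1361e-5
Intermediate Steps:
1/(f + K(242)) = 1/(-46918 + 104) = 1/(-46814) = -1/46814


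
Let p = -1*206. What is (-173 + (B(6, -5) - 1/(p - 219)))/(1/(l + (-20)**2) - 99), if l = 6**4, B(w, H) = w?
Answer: 120371904/71358775 ≈ 1.6869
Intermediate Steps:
p = -206
l = 1296
(-173 + (B(6, -5) - 1/(p - 219)))/(1/(l + (-20)**2) - 99) = (-173 + (6 - 1/(-206 - 219)))/(1/(1296 + (-20)**2) - 99) = (-173 + (6 - 1/(-425)))/(1/(1296 + 400) - 99) = (-173 + (6 - 1*(-1/425)))/(1/1696 - 99) = (-173 + (6 + 1/425))/(1/1696 - 99) = (-173 + 2551/425)/(-167903/1696) = -70974/425*(-1696/167903) = 120371904/71358775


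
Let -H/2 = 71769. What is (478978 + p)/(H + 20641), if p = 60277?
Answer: -539255/122897 ≈ -4.3879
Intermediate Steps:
H = -143538 (H = -2*71769 = -143538)
(478978 + p)/(H + 20641) = (478978 + 60277)/(-143538 + 20641) = 539255/(-122897) = 539255*(-1/122897) = -539255/122897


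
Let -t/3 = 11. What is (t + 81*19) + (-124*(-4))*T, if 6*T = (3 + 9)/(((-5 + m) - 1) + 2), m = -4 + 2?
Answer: 4022/3 ≈ 1340.7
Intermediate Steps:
m = -2
t = -33 (t = -3*11 = -33)
T = -⅓ (T = ((3 + 9)/(((-5 - 2) - 1) + 2))/6 = (12/((-7 - 1) + 2))/6 = (12/(-8 + 2))/6 = (12/(-6))/6 = (12*(-⅙))/6 = (⅙)*(-2) = -⅓ ≈ -0.33333)
(t + 81*19) + (-124*(-4))*T = (-33 + 81*19) - 124*(-4)*(-⅓) = (-33 + 1539) + 496*(-⅓) = 1506 - 496/3 = 4022/3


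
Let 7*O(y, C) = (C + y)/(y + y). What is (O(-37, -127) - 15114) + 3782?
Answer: -2934906/259 ≈ -11332.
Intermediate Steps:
O(y, C) = (C + y)/(14*y) (O(y, C) = ((C + y)/(y + y))/7 = ((C + y)/((2*y)))/7 = ((C + y)*(1/(2*y)))/7 = ((C + y)/(2*y))/7 = (C + y)/(14*y))
(O(-37, -127) - 15114) + 3782 = ((1/14)*(-127 - 37)/(-37) - 15114) + 3782 = ((1/14)*(-1/37)*(-164) - 15114) + 3782 = (82/259 - 15114) + 3782 = -3914444/259 + 3782 = -2934906/259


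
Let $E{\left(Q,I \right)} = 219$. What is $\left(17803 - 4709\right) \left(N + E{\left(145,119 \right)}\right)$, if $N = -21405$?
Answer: $-277409484$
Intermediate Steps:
$\left(17803 - 4709\right) \left(N + E{\left(145,119 \right)}\right) = \left(17803 - 4709\right) \left(-21405 + 219\right) = 13094 \left(-21186\right) = -277409484$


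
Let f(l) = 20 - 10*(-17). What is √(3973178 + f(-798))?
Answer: 2*√993342 ≈ 1993.3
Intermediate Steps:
f(l) = 190 (f(l) = 20 + 170 = 190)
√(3973178 + f(-798)) = √(3973178 + 190) = √3973368 = 2*√993342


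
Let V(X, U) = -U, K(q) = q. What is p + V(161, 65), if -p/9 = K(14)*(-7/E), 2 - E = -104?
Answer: -3004/53 ≈ -56.679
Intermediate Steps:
E = 106 (E = 2 - 1*(-104) = 2 + 104 = 106)
p = 441/53 (p = -126*(-7/106) = -126*(-7*1/106) = -126*(-7)/106 = -9*(-49/53) = 441/53 ≈ 8.3208)
p + V(161, 65) = 441/53 - 1*65 = 441/53 - 65 = -3004/53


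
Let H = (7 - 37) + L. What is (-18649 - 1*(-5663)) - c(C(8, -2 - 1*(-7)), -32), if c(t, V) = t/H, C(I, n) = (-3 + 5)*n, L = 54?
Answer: -155837/12 ≈ -12986.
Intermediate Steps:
C(I, n) = 2*n
H = 24 (H = (7 - 37) + 54 = -30 + 54 = 24)
c(t, V) = t/24
(-18649 - 1*(-5663)) - c(C(8, -2 - 1*(-7)), -32) = (-18649 - 1*(-5663)) - 2*(-2 - 1*(-7))/24 = (-18649 + 5663) - 2*(-2 + 7)/24 = -12986 - 2*5/24 = -12986 - 10/24 = -12986 - 1*5/12 = -12986 - 5/12 = -155837/12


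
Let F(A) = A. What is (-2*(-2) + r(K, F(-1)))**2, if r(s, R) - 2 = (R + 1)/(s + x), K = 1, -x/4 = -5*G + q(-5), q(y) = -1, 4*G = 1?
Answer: 36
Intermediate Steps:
G = 1/4 (G = (1/4)*1 = 1/4 ≈ 0.25000)
x = 9 (x = -4*(-5*1/4 - 1) = -4*(-5/4 - 1) = -4*(-9/4) = 9)
r(s, R) = 2 + (1 + R)/(9 + s) (r(s, R) = 2 + (R + 1)/(s + 9) = 2 + (1 + R)/(9 + s))
(-2*(-2) + r(K, F(-1)))**2 = (-2*(-2) + (19 - 1 + 2*1)/(9 + 1))**2 = (4 + (19 - 1 + 2)/10)**2 = (4 + (1/10)*20)**2 = (4 + 2)**2 = 6**2 = 36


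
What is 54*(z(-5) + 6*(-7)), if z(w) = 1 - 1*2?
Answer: -2322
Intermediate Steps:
z(w) = -1 (z(w) = 1 - 2 = -1)
54*(z(-5) + 6*(-7)) = 54*(-1 + 6*(-7)) = 54*(-1 - 42) = 54*(-43) = -2322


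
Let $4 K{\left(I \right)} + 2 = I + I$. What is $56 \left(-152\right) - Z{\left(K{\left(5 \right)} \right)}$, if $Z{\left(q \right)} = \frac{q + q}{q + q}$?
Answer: $-8513$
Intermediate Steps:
$K{\left(I \right)} = - \frac{1}{2} + \frac{I}{2}$ ($K{\left(I \right)} = - \frac{1}{2} + \frac{I + I}{4} = - \frac{1}{2} + \frac{2 I}{4} = - \frac{1}{2} + \frac{I}{2}$)
$Z{\left(q \right)} = 1$ ($Z{\left(q \right)} = \frac{2 q}{2 q} = 2 q \frac{1}{2 q} = 1$)
$56 \left(-152\right) - Z{\left(K{\left(5 \right)} \right)} = 56 \left(-152\right) - 1 = -8512 - 1 = -8513$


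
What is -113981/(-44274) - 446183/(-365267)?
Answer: 61387804069/16171831158 ≈ 3.7960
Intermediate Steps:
-113981/(-44274) - 446183/(-365267) = -113981*(-1/44274) - 446183*(-1/365267) = 113981/44274 + 446183/365267 = 61387804069/16171831158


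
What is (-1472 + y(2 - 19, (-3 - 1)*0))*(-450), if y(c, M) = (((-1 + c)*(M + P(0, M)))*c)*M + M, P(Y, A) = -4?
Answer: 662400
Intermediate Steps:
y(c, M) = M + M*c*(-1 + c)*(-4 + M) (y(c, M) = (((-1 + c)*(M - 4))*c)*M + M = (((-1 + c)*(-4 + M))*c)*M + M = (c*(-1 + c)*(-4 + M))*M + M = M*c*(-1 + c)*(-4 + M) + M = M + M*c*(-1 + c)*(-4 + M))
(-1472 + y(2 - 19, (-3 - 1)*0))*(-450) = (-1472 + ((-3 - 1)*0)*(1 - 4*(2 - 19)**2 + 4*(2 - 19) + ((-3 - 1)*0)*(2 - 19)**2 - (-3 - 1)*0*(2 - 19)))*(-450) = (-1472 + (-4*0)*(1 - 4*(-17)**2 + 4*(-17) - 4*0*(-17)**2 - 1*(-4*0)*(-17)))*(-450) = (-1472 + 0*(1 - 4*289 - 68 + 0*289 - 1*0*(-17)))*(-450) = (-1472 + 0*(1 - 1156 - 68 + 0 + 0))*(-450) = (-1472 + 0*(-1223))*(-450) = (-1472 + 0)*(-450) = -1472*(-450) = 662400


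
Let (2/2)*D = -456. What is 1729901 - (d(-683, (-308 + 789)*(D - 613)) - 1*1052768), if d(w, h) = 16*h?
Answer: 11009693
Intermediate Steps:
D = -456
1729901 - (d(-683, (-308 + 789)*(D - 613)) - 1*1052768) = 1729901 - (16*((-308 + 789)*(-456 - 613)) - 1*1052768) = 1729901 - (16*(481*(-1069)) - 1052768) = 1729901 - (16*(-514189) - 1052768) = 1729901 - (-8227024 - 1052768) = 1729901 - 1*(-9279792) = 1729901 + 9279792 = 11009693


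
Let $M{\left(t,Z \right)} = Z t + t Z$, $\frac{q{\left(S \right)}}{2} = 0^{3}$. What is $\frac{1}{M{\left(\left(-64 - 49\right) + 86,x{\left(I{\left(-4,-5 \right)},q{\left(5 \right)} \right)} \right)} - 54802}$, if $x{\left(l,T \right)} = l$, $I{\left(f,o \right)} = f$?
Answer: $- \frac{1}{54586} \approx -1.832 \cdot 10^{-5}$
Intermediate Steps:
$q{\left(S \right)} = 0$ ($q{\left(S \right)} = 2 \cdot 0^{3} = 2 \cdot 0 = 0$)
$M{\left(t,Z \right)} = 2 Z t$ ($M{\left(t,Z \right)} = Z t + Z t = 2 Z t$)
$\frac{1}{M{\left(\left(-64 - 49\right) + 86,x{\left(I{\left(-4,-5 \right)},q{\left(5 \right)} \right)} \right)} - 54802} = \frac{1}{2 \left(-4\right) \left(\left(-64 - 49\right) + 86\right) - 54802} = \frac{1}{2 \left(-4\right) \left(-113 + 86\right) - 54802} = \frac{1}{2 \left(-4\right) \left(-27\right) - 54802} = \frac{1}{216 - 54802} = \frac{1}{-54586} = - \frac{1}{54586}$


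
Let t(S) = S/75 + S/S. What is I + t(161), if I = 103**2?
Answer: 795911/75 ≈ 10612.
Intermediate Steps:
I = 10609
t(S) = 1 + S/75 (t(S) = S*(1/75) + 1 = S/75 + 1 = 1 + S/75)
I + t(161) = 10609 + (1 + (1/75)*161) = 10609 + (1 + 161/75) = 10609 + 236/75 = 795911/75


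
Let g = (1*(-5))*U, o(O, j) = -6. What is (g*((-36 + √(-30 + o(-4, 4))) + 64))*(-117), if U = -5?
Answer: -81900 - 17550*I ≈ -81900.0 - 17550.0*I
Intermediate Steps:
g = 25 (g = (1*(-5))*(-5) = -5*(-5) = 25)
(g*((-36 + √(-30 + o(-4, 4))) + 64))*(-117) = (25*((-36 + √(-30 - 6)) + 64))*(-117) = (25*((-36 + √(-36)) + 64))*(-117) = (25*((-36 + 6*I) + 64))*(-117) = (25*(28 + 6*I))*(-117) = (700 + 150*I)*(-117) = -81900 - 17550*I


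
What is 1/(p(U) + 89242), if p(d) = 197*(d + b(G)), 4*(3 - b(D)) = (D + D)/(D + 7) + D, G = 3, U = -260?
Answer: 10/384357 ≈ 2.6017e-5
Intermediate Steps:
b(D) = 3 - D/4 - D/(2*(7 + D)) (b(D) = 3 - ((D + D)/(D + 7) + D)/4 = 3 - ((2*D)/(7 + D) + D)/4 = 3 - (2*D/(7 + D) + D)/4 = 3 - (D + 2*D/(7 + D))/4 = 3 + (-D/4 - D/(2*(7 + D))) = 3 - D/4 - D/(2*(7 + D)))
p(d) = 4137/10 + 197*d (p(d) = 197*(d + (84 - 1*3² + 3*3)/(4*(7 + 3))) = 197*(d + (¼)*(84 - 1*9 + 9)/10) = 197*(d + (¼)*(⅒)*(84 - 9 + 9)) = 197*(d + (¼)*(⅒)*84) = 197*(d + 21/10) = 197*(21/10 + d) = 4137/10 + 197*d)
1/(p(U) + 89242) = 1/((4137/10 + 197*(-260)) + 89242) = 1/((4137/10 - 51220) + 89242) = 1/(-508063/10 + 89242) = 1/(384357/10) = 10/384357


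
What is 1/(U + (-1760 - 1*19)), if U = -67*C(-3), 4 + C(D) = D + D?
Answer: -1/1109 ≈ -0.00090171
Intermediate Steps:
C(D) = -4 + 2*D (C(D) = -4 + (D + D) = -4 + 2*D)
U = 670 (U = -67*(-4 + 2*(-3)) = -67*(-4 - 6) = -67*(-10) = 670)
1/(U + (-1760 - 1*19)) = 1/(670 + (-1760 - 1*19)) = 1/(670 + (-1760 - 19)) = 1/(670 - 1779) = 1/(-1109) = -1/1109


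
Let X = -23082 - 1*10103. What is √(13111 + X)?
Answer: I*√20074 ≈ 141.68*I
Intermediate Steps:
X = -33185 (X = -23082 - 10103 = -33185)
√(13111 + X) = √(13111 - 33185) = √(-20074) = I*√20074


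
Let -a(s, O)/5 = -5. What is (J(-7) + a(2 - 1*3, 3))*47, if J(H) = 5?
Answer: 1410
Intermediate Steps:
a(s, O) = 25 (a(s, O) = -5*(-5) = 25)
(J(-7) + a(2 - 1*3, 3))*47 = (5 + 25)*47 = 30*47 = 1410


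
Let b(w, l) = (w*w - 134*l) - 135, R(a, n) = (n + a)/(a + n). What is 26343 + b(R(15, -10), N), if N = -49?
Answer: 32775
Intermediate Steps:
R(a, n) = 1 (R(a, n) = (a + n)/(a + n) = 1)
b(w, l) = -135 + w**2 - 134*l (b(w, l) = (w**2 - 134*l) - 135 = -135 + w**2 - 134*l)
26343 + b(R(15, -10), N) = 26343 + (-135 + 1**2 - 134*(-49)) = 26343 + (-135 + 1 + 6566) = 26343 + 6432 = 32775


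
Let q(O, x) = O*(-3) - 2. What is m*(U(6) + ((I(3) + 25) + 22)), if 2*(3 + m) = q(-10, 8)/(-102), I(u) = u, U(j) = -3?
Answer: -7520/51 ≈ -147.45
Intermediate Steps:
q(O, x) = -2 - 3*O (q(O, x) = -3*O - 2 = -2 - 3*O)
m = -160/51 (m = -3 + ((-2 - 3*(-10))/(-102))/2 = -3 + ((-2 + 30)*(-1/102))/2 = -3 + (28*(-1/102))/2 = -3 + (½)*(-14/51) = -3 - 7/51 = -160/51 ≈ -3.1373)
m*(U(6) + ((I(3) + 25) + 22)) = -160*(-3 + ((3 + 25) + 22))/51 = -160*(-3 + (28 + 22))/51 = -160*(-3 + 50)/51 = -160/51*47 = -7520/51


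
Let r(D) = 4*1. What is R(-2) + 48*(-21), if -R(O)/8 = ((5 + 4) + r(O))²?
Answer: -2360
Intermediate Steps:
r(D) = 4
R(O) = -1352 (R(O) = -8*((5 + 4) + 4)² = -8*(9 + 4)² = -8*13² = -8*169 = -1352)
R(-2) + 48*(-21) = -1352 + 48*(-21) = -1352 - 1008 = -2360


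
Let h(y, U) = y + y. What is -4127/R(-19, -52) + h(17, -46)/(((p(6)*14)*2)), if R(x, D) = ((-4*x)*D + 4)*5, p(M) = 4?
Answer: 20239/39480 ≈ 0.51264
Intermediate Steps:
R(x, D) = 20 - 20*D*x (R(x, D) = (-4*D*x + 4)*5 = (4 - 4*D*x)*5 = 20 - 20*D*x)
h(y, U) = 2*y
-4127/R(-19, -52) + h(17, -46)/(((p(6)*14)*2)) = -4127/(20 - 20*(-52)*(-19)) + (2*17)/(((4*14)*2)) = -4127/(20 - 19760) + 34/((56*2)) = -4127/(-19740) + 34/112 = -4127*(-1/19740) + 34*(1/112) = 4127/19740 + 17/56 = 20239/39480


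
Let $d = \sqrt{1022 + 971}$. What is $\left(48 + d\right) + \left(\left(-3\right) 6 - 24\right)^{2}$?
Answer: $1812 + \sqrt{1993} \approx 1856.6$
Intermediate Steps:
$d = \sqrt{1993} \approx 44.643$
$\left(48 + d\right) + \left(\left(-3\right) 6 - 24\right)^{2} = \left(48 + \sqrt{1993}\right) + \left(\left(-3\right) 6 - 24\right)^{2} = \left(48 + \sqrt{1993}\right) + \left(-18 - 24\right)^{2} = \left(48 + \sqrt{1993}\right) + \left(-42\right)^{2} = \left(48 + \sqrt{1993}\right) + 1764 = 1812 + \sqrt{1993}$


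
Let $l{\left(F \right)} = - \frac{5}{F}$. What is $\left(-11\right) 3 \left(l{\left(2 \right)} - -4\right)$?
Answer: $- \frac{99}{2} \approx -49.5$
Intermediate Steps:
$\left(-11\right) 3 \left(l{\left(2 \right)} - -4\right) = \left(-11\right) 3 \left(- \frac{5}{2} - -4\right) = - 33 \left(\left(-5\right) \frac{1}{2} + 4\right) = - 33 \left(- \frac{5}{2} + 4\right) = \left(-33\right) \frac{3}{2} = - \frac{99}{2}$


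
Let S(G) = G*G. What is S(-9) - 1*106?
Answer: -25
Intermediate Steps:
S(G) = G**2
S(-9) - 1*106 = (-9)**2 - 1*106 = 81 - 106 = -25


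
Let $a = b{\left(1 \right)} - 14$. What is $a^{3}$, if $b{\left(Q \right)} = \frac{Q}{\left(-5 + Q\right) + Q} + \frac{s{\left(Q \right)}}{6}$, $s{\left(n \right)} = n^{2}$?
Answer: $- \frac{614125}{216} \approx -2843.2$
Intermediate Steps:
$b{\left(Q \right)} = \frac{Q^{2}}{6} + \frac{Q}{-5 + 2 Q}$ ($b{\left(Q \right)} = \frac{Q}{\left(-5 + Q\right) + Q} + \frac{Q^{2}}{6} = \frac{Q}{-5 + 2 Q} + Q^{2} \cdot \frac{1}{6} = \frac{Q}{-5 + 2 Q} + \frac{Q^{2}}{6} = \frac{Q^{2}}{6} + \frac{Q}{-5 + 2 Q}$)
$a = - \frac{85}{6}$ ($a = \frac{1}{6} \cdot 1 \frac{1}{-5 + 2 \cdot 1} \left(6 - 5 + 2 \cdot 1^{2}\right) - 14 = \frac{1}{6} \cdot 1 \frac{1}{-5 + 2} \left(6 - 5 + 2 \cdot 1\right) - 14 = \frac{1}{6} \cdot 1 \frac{1}{-3} \left(6 - 5 + 2\right) - 14 = \frac{1}{6} \cdot 1 \left(- \frac{1}{3}\right) 3 - 14 = - \frac{1}{6} - 14 = - \frac{85}{6} \approx -14.167$)
$a^{3} = \left(- \frac{85}{6}\right)^{3} = - \frac{614125}{216}$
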